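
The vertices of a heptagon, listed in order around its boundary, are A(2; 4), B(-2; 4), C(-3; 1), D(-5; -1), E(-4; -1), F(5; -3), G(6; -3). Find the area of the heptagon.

42.5

Apply Gauss's area formula: 2A = Σ (x_i·y_{i+1} − x_{i+1}·y_i), indices taken mod 7.
Σ = (16) + (10) + (8) + (1) + (17) + (3) + (30) = 85
Area = |Σ|/2 = 42.5.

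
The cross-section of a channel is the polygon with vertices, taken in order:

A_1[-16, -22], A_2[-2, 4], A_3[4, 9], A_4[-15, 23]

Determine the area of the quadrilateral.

Apply Gauss's area formula: 2A = Σ (x_i·y_{i+1} − x_{i+1}·y_i), indices taken mod 4.
Σ = (-108) + (-34) + (227) + (698) = 783
Area = |Σ|/2 = 391.5.

391.5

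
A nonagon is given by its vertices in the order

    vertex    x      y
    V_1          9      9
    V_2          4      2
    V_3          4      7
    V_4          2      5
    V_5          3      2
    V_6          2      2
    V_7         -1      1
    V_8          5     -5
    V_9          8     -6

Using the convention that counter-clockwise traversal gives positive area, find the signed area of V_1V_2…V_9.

69.5

Apply the surveyor's formula: 2A = Σ (x_i·y_{i+1} − x_{i+1}·y_i), indices taken mod 9.
Σ = (-18) + (20) + (6) + (-11) + (2) + (4) + (0) + (10) + (126) = 139
Signed area = Σ/2 = 69.5 (positive ⇒ counter-clockwise traversal).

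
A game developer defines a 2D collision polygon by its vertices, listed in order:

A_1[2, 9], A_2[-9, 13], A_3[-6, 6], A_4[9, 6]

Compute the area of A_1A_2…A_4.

Apply the shoelace formula: 2A = Σ (x_i·y_{i+1} − x_{i+1}·y_i), indices taken mod 4.
A_1→A_2: (2)(13) − (-9)(9) = 107
A_2→A_3: (-9)(6) − (-6)(13) = 24
A_3→A_4: (-6)(6) − (9)(6) = -90
A_4→A_1: (9)(9) − (2)(6) = 69
Σ = 110
Area = |Σ|/2 = 55.

55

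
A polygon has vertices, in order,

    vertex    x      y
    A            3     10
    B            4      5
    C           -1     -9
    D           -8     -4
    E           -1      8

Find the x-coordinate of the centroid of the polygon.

-148/113

Apply the shoelace formula. First the cross-terms c_i = x_i·y_{i+1} − x_{i+1}·y_i:
  -25, -31, -68, -68, -34  ⇒  2A = -226, A = -113.
Then Σ (x_i + x_{i+1})·c_i = 888, so x̄ = 888 / (6·(-113)) = -148/113.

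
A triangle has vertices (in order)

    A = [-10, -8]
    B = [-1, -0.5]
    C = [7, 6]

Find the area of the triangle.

0.75

Apply the shoelace formula: 2A = Σ (x_i·y_{i+1} − x_{i+1}·y_i), indices taken mod 3.
Σ = (-3) + (-2.5) + (4) = -1.5
Area = |Σ|/2 = 0.75.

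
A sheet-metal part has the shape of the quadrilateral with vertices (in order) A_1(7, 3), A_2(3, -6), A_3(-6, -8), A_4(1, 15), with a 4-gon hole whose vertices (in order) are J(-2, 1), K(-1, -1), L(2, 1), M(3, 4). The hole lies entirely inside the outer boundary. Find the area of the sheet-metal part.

Outer boundary:
Apply the surveyor's formula: 2A = Σ (x_i·y_{i+1} − x_{i+1}·y_i), indices taken mod 4.
A_1→A_2: (7)(-6) − (3)(3) = -51
A_2→A_3: (3)(-8) − (-6)(-6) = -60
A_3→A_4: (-6)(15) − (1)(-8) = -82
A_4→A_1: (1)(3) − (7)(15) = -102
Σ = -295
Area = |Σ|/2 = 147.5.
Hole:
Apply the shoelace formula: 2A = Σ (x_i·y_{i+1} − x_{i+1}·y_i), indices taken mod 4.
Σ = (3) + (1) + (5) + (11) = 20
Area = |Σ|/2 = 10.
Net area = 147.5 − 10 = 137.5.

137.5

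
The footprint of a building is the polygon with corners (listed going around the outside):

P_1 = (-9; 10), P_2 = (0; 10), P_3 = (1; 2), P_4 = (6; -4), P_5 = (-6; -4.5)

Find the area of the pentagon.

Apply the shoelace (surveyor's) formula: 2A = Σ (x_i·y_{i+1} − x_{i+1}·y_i), indices taken mod 5.
Cross-terms: -90, -10, -16, -51, -100.5  ⇒  Σ = -267.5
Area = |Σ|/2 = 133.75.

133.75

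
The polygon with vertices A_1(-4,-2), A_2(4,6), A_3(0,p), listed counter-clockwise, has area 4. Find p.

3

Write out the shoelace sum; only the two edges meeting at A_3 involve p:
2·Area = [(4·p − 0·6) + (0·(-2) − (-4)·p)] + -16
       = 8·p + -16 = 8
⇒ p = 3.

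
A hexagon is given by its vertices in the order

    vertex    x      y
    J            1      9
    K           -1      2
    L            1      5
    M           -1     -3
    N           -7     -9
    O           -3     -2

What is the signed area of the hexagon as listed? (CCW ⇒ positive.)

-22

J→K: (1)(2) − (-1)(9) = 11
K→L: (-1)(5) − (1)(2) = -7
L→M: (1)(-3) − (-1)(5) = 2
M→N: (-1)(-9) − (-7)(-3) = -12
N→O: (-7)(-2) − (-3)(-9) = -13
O→J: (-3)(9) − (1)(-2) = -25
Σ = -44
Signed area = Σ/2 = -22 (negative ⇒ clockwise traversal).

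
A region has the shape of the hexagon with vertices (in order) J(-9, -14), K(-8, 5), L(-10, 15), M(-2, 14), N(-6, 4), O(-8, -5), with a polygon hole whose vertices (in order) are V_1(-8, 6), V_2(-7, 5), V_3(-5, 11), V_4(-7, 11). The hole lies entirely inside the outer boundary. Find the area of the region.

Outer boundary:
Cross-terms: -157, -70, -110, 76, 62, 67  ⇒  Σ = -132
Area = |Σ|/2 = 66.
Hole:
Apply the shoelace formula: 2A = Σ (x_i·y_{i+1} − x_{i+1}·y_i), indices taken mod 4.
Σ = (2) + (-52) + (22) + (46) = 18
Area = |Σ|/2 = 9.
Net area = 66 − 9 = 57.

57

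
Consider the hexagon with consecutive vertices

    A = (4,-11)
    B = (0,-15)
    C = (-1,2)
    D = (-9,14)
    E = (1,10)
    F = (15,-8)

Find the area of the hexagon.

233

Apply the shoelace (surveyor's) formula: 2A = Σ (x_i·y_{i+1} − x_{i+1}·y_i), indices taken mod 6.
Σ = (-60) + (-15) + (4) + (-104) + (-158) + (-133) = -466
Area = |Σ|/2 = 233.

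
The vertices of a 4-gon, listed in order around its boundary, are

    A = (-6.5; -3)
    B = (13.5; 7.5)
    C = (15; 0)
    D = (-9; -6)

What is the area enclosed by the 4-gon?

111.375

Apply the shoelace formula: 2A = Σ (x_i·y_{i+1} − x_{i+1}·y_i), indices taken mod 4.
Σ = (-8.25) + (-112.5) + (-90) + (-12) = -222.75
Area = |Σ|/2 = 111.375.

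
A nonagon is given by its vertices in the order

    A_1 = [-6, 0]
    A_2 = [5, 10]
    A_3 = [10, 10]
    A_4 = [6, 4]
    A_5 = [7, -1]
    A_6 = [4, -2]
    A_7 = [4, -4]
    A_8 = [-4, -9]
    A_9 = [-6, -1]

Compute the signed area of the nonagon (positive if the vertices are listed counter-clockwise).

Apply the surveyor's formula: 2A = Σ (x_i·y_{i+1} − x_{i+1}·y_i), indices taken mod 9.
Σ = (-60) + (-50) + (-20) + (-34) + (-10) + (-8) + (-52) + (-50) + (-6) = -290
Signed area = Σ/2 = -145 (negative ⇒ clockwise traversal).

-145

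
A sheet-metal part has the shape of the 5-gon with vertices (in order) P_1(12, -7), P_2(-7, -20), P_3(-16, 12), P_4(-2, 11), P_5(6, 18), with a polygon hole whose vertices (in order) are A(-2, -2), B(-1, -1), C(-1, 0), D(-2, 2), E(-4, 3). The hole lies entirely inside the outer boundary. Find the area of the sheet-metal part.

596

Outer boundary:
P_1→P_2: (12)(-20) − (-7)(-7) = -289
P_2→P_3: (-7)(12) − (-16)(-20) = -404
P_3→P_4: (-16)(11) − (-2)(12) = -152
P_4→P_5: (-2)(18) − (6)(11) = -102
P_5→P_1: (6)(-7) − (12)(18) = -258
Σ = -1205
Area = |Σ|/2 = 602.5.
Hole:
Σ = (0) + (-1) + (-2) + (2) + (14) = 13
Area = |Σ|/2 = 6.5.
Net area = 602.5 − 6.5 = 596.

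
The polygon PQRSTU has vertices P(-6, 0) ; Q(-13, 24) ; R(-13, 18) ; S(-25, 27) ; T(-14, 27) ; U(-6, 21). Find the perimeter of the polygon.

|PQ| = √((-7)² + (24)²) = √625 = 25
|QR| = √((0)² + (-6)²) = √36 = 6
|RS| = √((-12)² + (9)²) = √225 = 15
|ST| = √((11)² + (0)²) = √121 = 11
|TU| = √((8)² + (-6)²) = √100 = 10
|UP| = √((0)² + (-21)²) = √441 = 21
Perimeter = 25 + 6 + 15 + 11 + 10 + 21 = 88.

88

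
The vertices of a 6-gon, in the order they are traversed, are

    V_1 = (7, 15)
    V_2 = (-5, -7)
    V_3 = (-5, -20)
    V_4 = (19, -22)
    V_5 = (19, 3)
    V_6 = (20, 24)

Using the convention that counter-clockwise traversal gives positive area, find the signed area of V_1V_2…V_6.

792

Apply Gauss's area formula: 2A = Σ (x_i·y_{i+1} − x_{i+1}·y_i), indices taken mod 6.
Σ = (26) + (65) + (490) + (475) + (396) + (132) = 1584
Signed area = Σ/2 = 792 (positive ⇒ counter-clockwise traversal).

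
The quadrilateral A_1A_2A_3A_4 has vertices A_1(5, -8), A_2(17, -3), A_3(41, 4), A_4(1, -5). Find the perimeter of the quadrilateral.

84

|A_1A_2| = √((12)² + (5)²) = √169 = 13
|A_2A_3| = √((24)² + (7)²) = √625 = 25
|A_3A_4| = √((-40)² + (-9)²) = √1681 = 41
|A_4A_1| = √((4)² + (-3)²) = √25 = 5
Perimeter = 13 + 25 + 41 + 5 = 84.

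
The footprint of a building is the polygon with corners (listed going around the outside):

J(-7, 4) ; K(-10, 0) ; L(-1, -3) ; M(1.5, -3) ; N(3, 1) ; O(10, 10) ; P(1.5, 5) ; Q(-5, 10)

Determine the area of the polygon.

Apply the shoelace (surveyor's) formula: 2A = Σ (x_i·y_{i+1} − x_{i+1}·y_i), indices taken mod 8.
J→K: (-7)(0) − (-10)(4) = 40
K→L: (-10)(-3) − (-1)(0) = 30
L→M: (-1)(-3) − (1.5)(-3) = 7.5
M→N: (1.5)(1) − (3)(-3) = 10.5
N→O: (3)(10) − (10)(1) = 20
O→P: (10)(5) − (1.5)(10) = 35
P→Q: (1.5)(10) − (-5)(5) = 40
Q→J: (-5)(4) − (-7)(10) = 50
Σ = 233
Area = |Σ|/2 = 116.5.

116.5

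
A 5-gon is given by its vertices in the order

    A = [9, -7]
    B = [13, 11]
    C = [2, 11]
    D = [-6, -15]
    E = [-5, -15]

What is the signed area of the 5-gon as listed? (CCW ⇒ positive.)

Apply the shoelace formula: 2A = Σ (x_i·y_{i+1} − x_{i+1}·y_i), indices taken mod 5.
Cross-terms: 190, 121, 36, 15, 170  ⇒  Σ = 532
Signed area = Σ/2 = 266 (positive ⇒ counter-clockwise traversal).

266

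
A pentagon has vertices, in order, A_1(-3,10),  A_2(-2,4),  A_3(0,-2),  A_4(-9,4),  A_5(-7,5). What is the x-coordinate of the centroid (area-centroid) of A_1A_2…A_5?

Apply the shoelace formula. First the cross-terms c_i = x_i·y_{i+1} − x_{i+1}·y_i:
  8, 4, -18, -17, -55  ⇒  2A = -78, A = -39.
Then Σ (x_i + x_{i+1})·c_i = 936, so x̄ = 936 / (6·(-39)) = -4.

-4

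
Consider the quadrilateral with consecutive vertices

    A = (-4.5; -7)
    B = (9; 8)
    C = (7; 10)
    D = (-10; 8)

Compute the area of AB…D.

161.5

Apply the surveyor's formula: 2A = Σ (x_i·y_{i+1} − x_{i+1}·y_i), indices taken mod 4.
Σ = (27) + (34) + (156) + (106) = 323
Area = |Σ|/2 = 161.5.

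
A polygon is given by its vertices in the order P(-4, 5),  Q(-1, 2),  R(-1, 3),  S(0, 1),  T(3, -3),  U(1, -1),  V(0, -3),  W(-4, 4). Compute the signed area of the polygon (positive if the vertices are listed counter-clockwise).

-13.5

Σ = (-3) + (-1) + (-1) + (-3) + (0) + (-3) + (-12) + (-4) = -27
Signed area = Σ/2 = -13.5 (negative ⇒ clockwise traversal).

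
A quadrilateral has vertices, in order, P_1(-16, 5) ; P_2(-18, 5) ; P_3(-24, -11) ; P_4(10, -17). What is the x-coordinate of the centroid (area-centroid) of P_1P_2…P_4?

-1226/117

Apply Gauss's area formula. First the cross-terms c_i = x_i·y_{i+1} − x_{i+1}·y_i:
  10, 318, 518, -222  ⇒  2A = 624, A = 312.
Then Σ (x_i + x_{i+1})·c_i = -19616, so x̄ = -19616 / (6·312) = -1226/117.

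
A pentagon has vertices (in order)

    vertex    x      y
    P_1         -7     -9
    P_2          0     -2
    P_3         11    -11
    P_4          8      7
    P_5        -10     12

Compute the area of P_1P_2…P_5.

Apply the surveyor's formula: 2A = Σ (x_i·y_{i+1} − x_{i+1}·y_i), indices taken mod 5.
P_1→P_2: (-7)(-2) − (0)(-9) = 14
P_2→P_3: (0)(-11) − (11)(-2) = 22
P_3→P_4: (11)(7) − (8)(-11) = 165
P_4→P_5: (8)(12) − (-10)(7) = 166
P_5→P_1: (-10)(-9) − (-7)(12) = 174
Σ = 541
Area = |Σ|/2 = 270.5.

270.5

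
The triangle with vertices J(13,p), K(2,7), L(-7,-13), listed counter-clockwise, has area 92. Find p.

The doubled signed area Σ (x_i y_{i+1} − x_{i+1} y_i) is linear in p.
With p=0 it equals 283; the coefficient of p is -9 (from the two edges through J).
So -9·p + 283 = 2·92 = 184 ⇒ p = 11.

11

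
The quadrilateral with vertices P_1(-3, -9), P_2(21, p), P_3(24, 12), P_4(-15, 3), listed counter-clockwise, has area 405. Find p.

1

Write out the shoelace sum; only the two edges meeting at P_2 involve p:
2·Area = [((-3)·p − 21·(-9)) + (21·12 − 24·p)] + 396
       = -27·p + 837 = 810
⇒ p = 1.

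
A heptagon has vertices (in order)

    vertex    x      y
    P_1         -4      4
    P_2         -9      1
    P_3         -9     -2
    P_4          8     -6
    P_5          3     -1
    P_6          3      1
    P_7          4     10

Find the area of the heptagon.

Σ = (32) + (27) + (70) + (10) + (6) + (26) + (56) = 227
Area = |Σ|/2 = 113.5.

113.5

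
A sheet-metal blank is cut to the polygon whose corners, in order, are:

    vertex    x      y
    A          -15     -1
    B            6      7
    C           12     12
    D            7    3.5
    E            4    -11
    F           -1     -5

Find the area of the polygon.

174.5

Apply the shoelace (surveyor's) formula: 2A = Σ (x_i·y_{i+1} − x_{i+1}·y_i), indices taken mod 6.
Cross-terms: -99, -12, -42, -91, -31, -74  ⇒  Σ = -349
Area = |Σ|/2 = 174.5.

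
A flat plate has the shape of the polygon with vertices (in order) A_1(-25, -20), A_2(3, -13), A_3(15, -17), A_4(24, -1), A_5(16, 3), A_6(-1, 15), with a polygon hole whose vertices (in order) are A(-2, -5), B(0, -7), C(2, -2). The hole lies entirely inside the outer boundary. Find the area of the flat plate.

Outer boundary:
Apply the shoelace (surveyor's) formula: 2A = Σ (x_i·y_{i+1} − x_{i+1}·y_i), indices taken mod 6.
Σ = (385) + (144) + (393) + (88) + (243) + (395) = 1648
Area = |Σ|/2 = 824.
Hole:
Apply the surveyor's formula: 2A = Σ (x_i·y_{i+1} − x_{i+1}·y_i), indices taken mod 3.
Σ = (14) + (14) + (-14) = 14
Area = |Σ|/2 = 7.
Net area = 824 − 7 = 817.

817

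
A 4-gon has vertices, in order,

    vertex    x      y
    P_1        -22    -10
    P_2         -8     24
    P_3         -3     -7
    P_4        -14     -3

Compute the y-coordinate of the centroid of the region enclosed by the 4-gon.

712/165

Apply the shoelace formula. First the cross-terms c_i = x_i·y_{i+1} − x_{i+1}·y_i:
  -608, 128, -89, 74  ⇒  2A = -495, A = -247.5.
Then Σ (y_i + y_{i+1})·c_i = -6408, so ȳ = -6408 / (6·(-247.5)) = 712/165.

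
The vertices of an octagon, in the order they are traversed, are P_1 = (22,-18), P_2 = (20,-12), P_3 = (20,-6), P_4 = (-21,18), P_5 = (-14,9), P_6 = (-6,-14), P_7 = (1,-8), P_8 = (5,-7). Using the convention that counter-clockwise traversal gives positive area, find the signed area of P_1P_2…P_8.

461

Σ = (96) + (120) + (234) + (63) + (250) + (62) + (33) + (64) = 922
Signed area = Σ/2 = 461 (positive ⇒ counter-clockwise traversal).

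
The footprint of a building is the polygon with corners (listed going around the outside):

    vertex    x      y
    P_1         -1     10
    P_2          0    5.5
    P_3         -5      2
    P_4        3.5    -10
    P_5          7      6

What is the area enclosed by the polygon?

Apply the shoelace formula: 2A = Σ (x_i·y_{i+1} − x_{i+1}·y_i), indices taken mod 5.
Cross-terms: -5.5, 27.5, 43, 91, 76  ⇒  Σ = 232
Area = |Σ|/2 = 116.

116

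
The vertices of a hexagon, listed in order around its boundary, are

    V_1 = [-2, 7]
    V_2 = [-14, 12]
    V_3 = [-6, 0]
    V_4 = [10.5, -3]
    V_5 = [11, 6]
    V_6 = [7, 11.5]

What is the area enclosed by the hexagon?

208.25

Apply the shoelace (surveyor's) formula: 2A = Σ (x_i·y_{i+1} − x_{i+1}·y_i), indices taken mod 6.
Σ = (74) + (72) + (18) + (96) + (84.5) + (72) = 416.5
Area = |Σ|/2 = 208.25.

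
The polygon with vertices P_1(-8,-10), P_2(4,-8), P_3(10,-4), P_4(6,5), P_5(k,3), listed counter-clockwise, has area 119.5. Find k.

3

The doubled signed area Σ (x_i y_{i+1} − x_{i+1} y_i) is linear in k.
With k=0 it equals 284; the coefficient of k is -15 (from the two edges through P_5).
So -15·k + 284 = 2·119.5 = 239 ⇒ k = 3.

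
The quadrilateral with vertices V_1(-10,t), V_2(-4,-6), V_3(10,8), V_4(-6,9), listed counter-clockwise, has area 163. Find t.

The doubled signed area Σ (x_i y_{i+1} − x_{i+1} y_i) is linear in t.
With t=0 it equals 316; the coefficient of t is -2 (from the two edges through V_1).
So -2·t + 316 = 2·163 = 326 ⇒ t = -5.

-5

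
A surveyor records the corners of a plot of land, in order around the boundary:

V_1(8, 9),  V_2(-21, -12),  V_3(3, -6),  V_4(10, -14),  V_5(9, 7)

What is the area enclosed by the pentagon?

247

Σ = (93) + (162) + (18) + (196) + (25) = 494
Area = |Σ|/2 = 247.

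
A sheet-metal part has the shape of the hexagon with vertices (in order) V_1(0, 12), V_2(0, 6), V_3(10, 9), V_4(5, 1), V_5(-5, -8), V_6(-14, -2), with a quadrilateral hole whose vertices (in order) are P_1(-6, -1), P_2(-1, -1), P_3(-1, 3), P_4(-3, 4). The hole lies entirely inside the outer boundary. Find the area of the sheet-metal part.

Outer boundary:
Σ = (0) + (-60) + (-35) + (-35) + (-102) + (-168) = -400
Area = |Σ|/2 = 200.
Hole:
Σ = (5) + (-4) + (5) + (27) = 33
Area = |Σ|/2 = 16.5.
Net area = 200 − 16.5 = 183.5.

183.5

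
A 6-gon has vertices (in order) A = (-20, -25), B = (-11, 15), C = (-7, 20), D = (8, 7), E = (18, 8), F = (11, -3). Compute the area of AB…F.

719

Apply the shoelace (surveyor's) formula: 2A = Σ (x_i·y_{i+1} − x_{i+1}·y_i), indices taken mod 6.
A→B: (-20)(15) − (-11)(-25) = -575
B→C: (-11)(20) − (-7)(15) = -115
C→D: (-7)(7) − (8)(20) = -209
D→E: (8)(8) − (18)(7) = -62
E→F: (18)(-3) − (11)(8) = -142
F→A: (11)(-25) − (-20)(-3) = -335
Σ = -1438
Area = |Σ|/2 = 719.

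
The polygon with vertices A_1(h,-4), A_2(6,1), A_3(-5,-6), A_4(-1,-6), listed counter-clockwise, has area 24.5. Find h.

4

The doubled signed area Σ (x_i y_{i+1} − x_{i+1} y_i) is linear in h.
With h=0 it equals 21; the coefficient of h is 7 (from the two edges through A_1).
So 7·h + 21 = 2·24.5 = 49 ⇒ h = 4.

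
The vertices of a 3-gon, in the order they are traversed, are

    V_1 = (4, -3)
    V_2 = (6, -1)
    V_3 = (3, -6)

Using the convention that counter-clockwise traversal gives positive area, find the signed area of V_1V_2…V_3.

-2

Apply the shoelace (surveyor's) formula: 2A = Σ (x_i·y_{i+1} − x_{i+1}·y_i), indices taken mod 3.
Σ = (14) + (-33) + (15) = -4
Signed area = Σ/2 = -2 (negative ⇒ clockwise traversal).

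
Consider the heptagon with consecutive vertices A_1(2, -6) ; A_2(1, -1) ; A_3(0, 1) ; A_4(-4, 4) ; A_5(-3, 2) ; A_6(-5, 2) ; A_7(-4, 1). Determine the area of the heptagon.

A_1→A_2: (2)(-1) − (1)(-6) = 4
A_2→A_3: (1)(1) − (0)(-1) = 1
A_3→A_4: (0)(4) − (-4)(1) = 4
A_4→A_5: (-4)(2) − (-3)(4) = 4
A_5→A_6: (-3)(2) − (-5)(2) = 4
A_6→A_7: (-5)(1) − (-4)(2) = 3
A_7→A_1: (-4)(-6) − (2)(1) = 22
Σ = 42
Area = |Σ|/2 = 21.

21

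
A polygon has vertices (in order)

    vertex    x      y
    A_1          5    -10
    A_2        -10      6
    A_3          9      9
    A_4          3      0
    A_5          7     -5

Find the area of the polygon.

Apply the surveyor's formula: 2A = Σ (x_i·y_{i+1} − x_{i+1}·y_i), indices taken mod 5.
Σ = (-70) + (-144) + (-27) + (-15) + (-45) = -301
Area = |Σ|/2 = 150.5.

150.5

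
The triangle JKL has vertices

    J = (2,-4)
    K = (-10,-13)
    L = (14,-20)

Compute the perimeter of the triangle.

60

|JK| = √((-12)² + (-9)²) = √225 = 15
|KL| = √((24)² + (-7)²) = √625 = 25
|LJ| = √((-12)² + (16)²) = √400 = 20
Perimeter = 15 + 25 + 20 = 60.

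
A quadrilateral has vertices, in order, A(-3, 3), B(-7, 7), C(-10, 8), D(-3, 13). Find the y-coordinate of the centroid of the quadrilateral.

Apply Gauss's area formula. First the cross-terms c_i = x_i·y_{i+1} − x_{i+1}·y_i:
  0, 14, -106, 30  ⇒  2A = -62, A = -31.
Then Σ (y_i + y_{i+1})·c_i = -1536, so ȳ = -1536 / (6·(-31)) = 256/31.

256/31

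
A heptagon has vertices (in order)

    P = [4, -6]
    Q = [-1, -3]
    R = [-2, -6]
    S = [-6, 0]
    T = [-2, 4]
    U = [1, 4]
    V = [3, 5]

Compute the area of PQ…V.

Σ = (-18) + (0) + (-36) + (-24) + (-12) + (-7) + (-38) = -135
Area = |Σ|/2 = 67.5.

67.5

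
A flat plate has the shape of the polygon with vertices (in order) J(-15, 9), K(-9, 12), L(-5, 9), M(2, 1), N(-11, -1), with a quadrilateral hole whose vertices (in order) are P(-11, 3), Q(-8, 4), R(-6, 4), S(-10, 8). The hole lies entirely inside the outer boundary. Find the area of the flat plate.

113

Outer boundary:
J→K: (-15)(12) − (-9)(9) = -99
K→L: (-9)(9) − (-5)(12) = -21
L→M: (-5)(1) − (2)(9) = -23
M→N: (2)(-1) − (-11)(1) = 9
N→J: (-11)(9) − (-15)(-1) = -114
Σ = -248
Area = |Σ|/2 = 124.
Hole:
Cross-terms: -20, -8, -8, 58  ⇒  Σ = 22
Area = |Σ|/2 = 11.
Net area = 124 − 11 = 113.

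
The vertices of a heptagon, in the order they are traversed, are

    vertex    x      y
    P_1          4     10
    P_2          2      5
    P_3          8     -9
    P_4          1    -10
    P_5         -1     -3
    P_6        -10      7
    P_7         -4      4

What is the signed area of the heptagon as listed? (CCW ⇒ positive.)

Apply the shoelace (surveyor's) formula: 2A = Σ (x_i·y_{i+1} − x_{i+1}·y_i), indices taken mod 7.
P_1→P_2: (4)(5) − (2)(10) = 0
P_2→P_3: (2)(-9) − (8)(5) = -58
P_3→P_4: (8)(-10) − (1)(-9) = -71
P_4→P_5: (1)(-3) − (-1)(-10) = -13
P_5→P_6: (-1)(7) − (-10)(-3) = -37
P_6→P_7: (-10)(4) − (-4)(7) = -12
P_7→P_1: (-4)(10) − (4)(4) = -56
Σ = -247
Signed area = Σ/2 = -123.5 (negative ⇒ clockwise traversal).

-123.5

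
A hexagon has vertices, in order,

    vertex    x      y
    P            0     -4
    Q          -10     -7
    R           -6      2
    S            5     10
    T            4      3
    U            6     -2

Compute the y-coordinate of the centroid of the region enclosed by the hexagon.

Apply the shoelace formula. First the cross-terms c_i = x_i·y_{i+1} − x_{i+1}·y_i:
  -40, -62, -70, -25, -26, -24  ⇒  2A = -247, A = -123.5.
Then Σ (y_i + y_{i+1})·c_i = -297, so ȳ = -297 / (6·(-123.5)) = 99/247.

99/247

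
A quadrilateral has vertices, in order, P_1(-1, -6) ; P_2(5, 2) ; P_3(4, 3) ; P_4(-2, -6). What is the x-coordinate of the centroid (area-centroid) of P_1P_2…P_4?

121/69

Apply the surveyor's formula. First the cross-terms c_i = x_i·y_{i+1} − x_{i+1}·y_i:
  28, 7, -18, 6  ⇒  2A = 23, A = 11.5.
Then Σ (x_i + x_{i+1})·c_i = 121, so x̄ = 121 / (6·11.5) = 121/69.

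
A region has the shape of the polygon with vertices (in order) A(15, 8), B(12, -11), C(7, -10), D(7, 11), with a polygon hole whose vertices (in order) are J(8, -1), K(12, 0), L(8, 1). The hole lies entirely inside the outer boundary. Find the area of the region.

Outer boundary:
A→B: (15)(-11) − (12)(8) = -261
B→C: (12)(-10) − (7)(-11) = -43
C→D: (7)(11) − (7)(-10) = 147
D→A: (7)(8) − (15)(11) = -109
Σ = -266
Area = |Σ|/2 = 133.
Hole:
Apply the surveyor's formula: 2A = Σ (x_i·y_{i+1} − x_{i+1}·y_i), indices taken mod 3.
Cross-terms: 12, 12, -16  ⇒  Σ = 8
Area = |Σ|/2 = 4.
Net area = 133 − 4 = 129.

129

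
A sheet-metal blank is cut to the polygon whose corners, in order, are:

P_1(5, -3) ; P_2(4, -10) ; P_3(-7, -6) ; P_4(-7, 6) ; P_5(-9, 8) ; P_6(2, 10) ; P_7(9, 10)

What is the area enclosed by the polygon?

235.5

Σ = (-38) + (-94) + (-84) + (-2) + (-106) + (-70) + (-77) = -471
Area = |Σ|/2 = 235.5.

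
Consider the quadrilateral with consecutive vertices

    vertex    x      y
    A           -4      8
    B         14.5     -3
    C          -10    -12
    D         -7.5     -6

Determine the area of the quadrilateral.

211

Apply the surveyor's formula: 2A = Σ (x_i·y_{i+1} − x_{i+1}·y_i), indices taken mod 4.
Cross-terms: -104, -204, -30, -84  ⇒  Σ = -422
Area = |Σ|/2 = 211.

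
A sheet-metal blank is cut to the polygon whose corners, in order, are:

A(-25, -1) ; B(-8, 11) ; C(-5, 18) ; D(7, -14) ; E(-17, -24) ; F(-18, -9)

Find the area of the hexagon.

Apply Gauss's area formula: 2A = Σ (x_i·y_{i+1} − x_{i+1}·y_i), indices taken mod 6.
Σ = (-283) + (-89) + (-56) + (-406) + (-279) + (-207) = -1320
Area = |Σ|/2 = 660.

660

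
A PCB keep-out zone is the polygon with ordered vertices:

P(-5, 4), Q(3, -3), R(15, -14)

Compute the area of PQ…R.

2

Cross-terms: 3, 3, -10  ⇒  Σ = -4
Area = |Σ|/2 = 2.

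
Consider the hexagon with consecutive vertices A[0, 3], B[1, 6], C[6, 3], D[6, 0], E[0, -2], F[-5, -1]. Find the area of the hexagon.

45.5

Σ = (-3) + (-33) + (-18) + (-12) + (-10) + (-15) = -91
Area = |Σ|/2 = 45.5.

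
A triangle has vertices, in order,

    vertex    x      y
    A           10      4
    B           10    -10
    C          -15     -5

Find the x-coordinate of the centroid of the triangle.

Apply the shoelace formula. First the cross-terms c_i = x_i·y_{i+1} − x_{i+1}·y_i:
  -140, -200, -10  ⇒  2A = -350, A = -175.
Then Σ (x_i + x_{i+1})·c_i = -1750, so x̄ = -1750 / (6·(-175)) = 5/3.

5/3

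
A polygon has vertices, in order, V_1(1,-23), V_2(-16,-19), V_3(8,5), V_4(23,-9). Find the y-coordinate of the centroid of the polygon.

Apply the shoelace (surveyor's) formula. First the cross-terms c_i = x_i·y_{i+1} − x_{i+1}·y_i:
  -387, 72, -187, -520  ⇒  2A = -1022, A = -511.
Then Σ (y_i + y_{i+1})·c_i = 32634, so ȳ = 32634 / (6·(-511)) = -777/73.

-777/73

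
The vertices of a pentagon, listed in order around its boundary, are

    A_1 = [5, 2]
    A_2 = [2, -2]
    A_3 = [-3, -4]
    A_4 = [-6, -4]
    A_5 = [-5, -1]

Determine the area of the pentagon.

Apply Gauss's area formula: 2A = Σ (x_i·y_{i+1} − x_{i+1}·y_i), indices taken mod 5.
Σ = (-14) + (-14) + (-12) + (-14) + (-5) = -59
Area = |Σ|/2 = 29.5.

29.5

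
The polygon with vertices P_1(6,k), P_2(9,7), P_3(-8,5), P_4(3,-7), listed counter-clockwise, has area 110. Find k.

1

Write out the shoelace sum; only the two edges meeting at P_1 involve k:
2·Area = [(3·k − 6·(-7)) + (6·7 − 9·k)] + 142
       = -6·k + 226 = 220
⇒ k = 1.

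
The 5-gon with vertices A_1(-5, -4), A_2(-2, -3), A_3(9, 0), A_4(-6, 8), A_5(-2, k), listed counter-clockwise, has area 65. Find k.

0

Write out the shoelace sum; only the two edges meeting at A_5 involve k:
2·Area = [((-6)·k − (-2)·8) + ((-2)·(-4) − (-5)·k)] + 106
       = -1·k + 130 = 130
⇒ k = 0.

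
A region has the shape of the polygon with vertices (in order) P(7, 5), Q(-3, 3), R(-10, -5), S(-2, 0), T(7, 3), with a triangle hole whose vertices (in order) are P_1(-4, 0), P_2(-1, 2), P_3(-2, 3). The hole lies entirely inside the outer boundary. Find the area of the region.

37

Outer boundary:
Apply the shoelace formula: 2A = Σ (x_i·y_{i+1} − x_{i+1}·y_i), indices taken mod 5.
Σ = (36) + (45) + (-10) + (-6) + (14) = 79
Area = |Σ|/2 = 39.5.
Hole:
Apply Gauss's area formula: 2A = Σ (x_i·y_{i+1} − x_{i+1}·y_i), indices taken mod 3.
P_1→P_2: (-4)(2) − (-1)(0) = -8
P_2→P_3: (-1)(3) − (-2)(2) = 1
P_3→P_1: (-2)(0) − (-4)(3) = 12
Σ = 5
Area = |Σ|/2 = 2.5.
Net area = 39.5 − 2.5 = 37.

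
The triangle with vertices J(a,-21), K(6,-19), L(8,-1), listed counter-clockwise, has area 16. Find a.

The doubled signed area Σ (x_i y_{i+1} − x_{i+1} y_i) is linear in a.
With a=0 it equals 104; the coefficient of a is -18 (from the two edges through J).
So -18·a + 104 = 2·16 = 32 ⇒ a = 4.

4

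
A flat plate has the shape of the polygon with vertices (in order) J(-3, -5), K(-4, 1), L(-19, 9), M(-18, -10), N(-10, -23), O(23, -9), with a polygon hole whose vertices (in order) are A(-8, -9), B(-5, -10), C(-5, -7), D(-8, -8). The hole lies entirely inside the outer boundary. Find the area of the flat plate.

545.5

Outer boundary:
Apply the shoelace formula: 2A = Σ (x_i·y_{i+1} − x_{i+1}·y_i), indices taken mod 6.
J→K: (-3)(1) − (-4)(-5) = -23
K→L: (-4)(9) − (-19)(1) = -17
L→M: (-19)(-10) − (-18)(9) = 352
M→N: (-18)(-23) − (-10)(-10) = 314
N→O: (-10)(-9) − (23)(-23) = 619
O→J: (23)(-5) − (-3)(-9) = -142
Σ = 1103
Area = |Σ|/2 = 551.5.
Hole:
Apply the shoelace (surveyor's) formula: 2A = Σ (x_i·y_{i+1} − x_{i+1}·y_i), indices taken mod 4.
Cross-terms: 35, -15, -16, 8  ⇒  Σ = 12
Area = |Σ|/2 = 6.
Net area = 551.5 − 6 = 545.5.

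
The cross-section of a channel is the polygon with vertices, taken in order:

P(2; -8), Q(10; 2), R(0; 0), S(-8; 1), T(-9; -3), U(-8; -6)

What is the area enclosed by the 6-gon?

Cross-terms: 84, 0, 0, 33, 30, 76  ⇒  Σ = 223
Area = |Σ|/2 = 111.5.

111.5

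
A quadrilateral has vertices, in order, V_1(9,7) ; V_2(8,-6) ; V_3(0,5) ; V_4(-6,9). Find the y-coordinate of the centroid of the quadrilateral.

566/163

Apply the surveyor's formula. First the cross-terms c_i = x_i·y_{i+1} − x_{i+1}·y_i:
  -110, 40, 30, -123  ⇒  2A = -163, A = -81.5.
Then Σ (y_i + y_{i+1})·c_i = -1698, so ȳ = -1698 / (6·(-81.5)) = 566/163.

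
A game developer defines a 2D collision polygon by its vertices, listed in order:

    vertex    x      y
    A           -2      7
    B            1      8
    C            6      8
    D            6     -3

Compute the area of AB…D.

46.5

Apply the shoelace formula: 2A = Σ (x_i·y_{i+1} − x_{i+1}·y_i), indices taken mod 4.
Σ = (-23) + (-40) + (-66) + (36) = -93
Area = |Σ|/2 = 46.5.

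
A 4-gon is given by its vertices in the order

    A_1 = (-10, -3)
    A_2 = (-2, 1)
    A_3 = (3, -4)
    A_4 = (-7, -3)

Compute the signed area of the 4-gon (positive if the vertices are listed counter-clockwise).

Apply the shoelace (surveyor's) formula: 2A = Σ (x_i·y_{i+1} − x_{i+1}·y_i), indices taken mod 4.
Cross-terms: -16, 5, -37, -9  ⇒  Σ = -57
Signed area = Σ/2 = -28.5 (negative ⇒ clockwise traversal).

-28.5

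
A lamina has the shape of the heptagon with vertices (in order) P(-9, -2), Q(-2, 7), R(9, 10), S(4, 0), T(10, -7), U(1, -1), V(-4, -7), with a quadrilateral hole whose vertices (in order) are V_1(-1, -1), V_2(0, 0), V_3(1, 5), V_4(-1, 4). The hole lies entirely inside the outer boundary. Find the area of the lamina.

Outer boundary:
Σ = (-67) + (-83) + (-40) + (-28) + (-3) + (-11) + (-55) = -287
Area = |Σ|/2 = 143.5.
Hole:
Cross-terms: 0, 0, 9, 5  ⇒  Σ = 14
Area = |Σ|/2 = 7.
Net area = 143.5 − 7 = 136.5.

136.5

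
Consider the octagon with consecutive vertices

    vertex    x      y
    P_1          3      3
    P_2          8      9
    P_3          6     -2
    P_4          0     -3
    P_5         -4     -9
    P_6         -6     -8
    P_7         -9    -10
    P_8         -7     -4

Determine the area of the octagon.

Apply the surveyor's formula: 2A = Σ (x_i·y_{i+1} − x_{i+1}·y_i), indices taken mod 8.
Σ = (3) + (-70) + (-18) + (-12) + (-22) + (-12) + (-34) + (-9) = -174
Area = |Σ|/2 = 87.

87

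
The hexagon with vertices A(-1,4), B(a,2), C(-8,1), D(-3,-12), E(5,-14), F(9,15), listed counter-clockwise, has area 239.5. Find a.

-4

The doubled signed area Σ (x_i y_{i+1} − x_{i+1} y_i) is linear in a.
With a=0 it equals 467; the coefficient of a is -3 (from the two edges through B).
So -3·a + 467 = 2·239.5 = 479 ⇒ a = -4.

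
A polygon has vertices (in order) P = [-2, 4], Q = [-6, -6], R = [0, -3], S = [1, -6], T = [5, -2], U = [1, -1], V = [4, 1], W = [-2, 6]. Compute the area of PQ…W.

Apply the shoelace formula: 2A = Σ (x_i·y_{i+1} − x_{i+1}·y_i), indices taken mod 8.
Σ = (36) + (18) + (3) + (28) + (-3) + (5) + (26) + (4) = 117
Area = |Σ|/2 = 58.5.

58.5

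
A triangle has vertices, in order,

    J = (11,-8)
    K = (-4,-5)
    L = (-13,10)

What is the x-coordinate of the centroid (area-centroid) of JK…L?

-2

Apply the shoelace formula. First the cross-terms c_i = x_i·y_{i+1} − x_{i+1}·y_i:
  -87, -105, -6  ⇒  2A = -198, A = -99.
Then Σ (x_i + x_{i+1})·c_i = 1188, so x̄ = 1188 / (6·(-99)) = -2.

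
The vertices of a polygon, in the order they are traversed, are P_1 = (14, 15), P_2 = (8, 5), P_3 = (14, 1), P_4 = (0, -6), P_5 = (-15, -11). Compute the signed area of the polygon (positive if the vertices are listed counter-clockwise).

Σ = (-50) + (-62) + (-84) + (-90) + (-71) = -357
Signed area = Σ/2 = -178.5 (negative ⇒ clockwise traversal).

-178.5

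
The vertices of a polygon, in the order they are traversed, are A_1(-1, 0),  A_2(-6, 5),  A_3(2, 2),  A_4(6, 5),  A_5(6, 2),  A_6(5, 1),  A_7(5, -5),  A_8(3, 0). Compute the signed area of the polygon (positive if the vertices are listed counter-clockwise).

-33

Cross-terms: -5, -22, -2, -18, -4, -30, 15, 0  ⇒  Σ = -66
Signed area = Σ/2 = -33 (negative ⇒ clockwise traversal).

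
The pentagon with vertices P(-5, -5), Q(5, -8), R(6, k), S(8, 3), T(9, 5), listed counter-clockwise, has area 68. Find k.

-4

The doubled signed area Σ (x_i y_{i+1} − x_{i+1} y_i) is linear in k.
With k=0 it equals 124; the coefficient of k is -3 (from the two edges through R).
So -3·k + 124 = 2·68 = 136 ⇒ k = -4.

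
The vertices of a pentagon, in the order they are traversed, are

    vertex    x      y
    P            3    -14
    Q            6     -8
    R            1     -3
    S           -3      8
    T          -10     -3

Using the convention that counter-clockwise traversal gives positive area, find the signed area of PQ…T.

Cross-terms: 60, -10, -1, 89, 149  ⇒  Σ = 287
Signed area = Σ/2 = 143.5 (positive ⇒ counter-clockwise traversal).

143.5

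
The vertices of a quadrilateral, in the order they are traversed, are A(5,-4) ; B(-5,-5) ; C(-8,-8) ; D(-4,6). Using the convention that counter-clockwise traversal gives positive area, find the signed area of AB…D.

-69.5

Apply the shoelace formula: 2A = Σ (x_i·y_{i+1} − x_{i+1}·y_i), indices taken mod 4.
Σ = (-45) + (0) + (-80) + (-14) = -139
Signed area = Σ/2 = -69.5 (negative ⇒ clockwise traversal).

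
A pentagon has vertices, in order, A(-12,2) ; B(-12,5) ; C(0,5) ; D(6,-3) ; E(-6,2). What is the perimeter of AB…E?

44

|AB| = √((0)² + (3)²) = √9 = 3
|BC| = √((12)² + (0)²) = √144 = 12
|CD| = √((6)² + (-8)²) = √100 = 10
|DE| = √((-12)² + (5)²) = √169 = 13
|EA| = √((-6)² + (0)²) = √36 = 6
Perimeter = 3 + 12 + 10 + 13 + 6 = 44.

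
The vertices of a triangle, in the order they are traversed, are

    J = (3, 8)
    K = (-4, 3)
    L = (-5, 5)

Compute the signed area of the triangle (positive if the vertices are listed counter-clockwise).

Cross-terms: 41, -5, -55  ⇒  Σ = -19
Signed area = Σ/2 = -9.5 (negative ⇒ clockwise traversal).

-9.5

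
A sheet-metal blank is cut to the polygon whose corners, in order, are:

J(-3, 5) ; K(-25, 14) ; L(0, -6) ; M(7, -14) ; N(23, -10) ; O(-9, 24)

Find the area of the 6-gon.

Apply Gauss's area formula: 2A = Σ (x_i·y_{i+1} − x_{i+1}·y_i), indices taken mod 6.
J→K: (-3)(14) − (-25)(5) = 83
K→L: (-25)(-6) − (0)(14) = 150
L→M: (0)(-14) − (7)(-6) = 42
M→N: (7)(-10) − (23)(-14) = 252
N→O: (23)(24) − (-9)(-10) = 462
O→J: (-9)(5) − (-3)(24) = 27
Σ = 1016
Area = |Σ|/2 = 508.

508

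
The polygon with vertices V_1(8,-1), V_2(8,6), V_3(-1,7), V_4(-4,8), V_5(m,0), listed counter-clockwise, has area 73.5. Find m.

Write out the shoelace sum; only the two edges meeting at V_5 involve m:
2·Area = [((-4)·0 − m·8) + (m·(-1) − 8·0)] + 138
       = -9·m + 138 = 147
⇒ m = -1.

-1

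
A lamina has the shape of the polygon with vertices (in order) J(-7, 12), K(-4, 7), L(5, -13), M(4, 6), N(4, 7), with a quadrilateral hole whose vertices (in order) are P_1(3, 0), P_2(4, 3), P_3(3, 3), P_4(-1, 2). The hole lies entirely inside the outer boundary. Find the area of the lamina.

92

Outer boundary:
J→K: (-7)(7) − (-4)(12) = -1
K→L: (-4)(-13) − (5)(7) = 17
L→M: (5)(6) − (4)(-13) = 82
M→N: (4)(7) − (4)(6) = 4
N→J: (4)(12) − (-7)(7) = 97
Σ = 199
Area = |Σ|/2 = 99.5.
Hole:
Apply the shoelace formula: 2A = Σ (x_i·y_{i+1} − x_{i+1}·y_i), indices taken mod 4.
P_1→P_2: (3)(3) − (4)(0) = 9
P_2→P_3: (4)(3) − (3)(3) = 3
P_3→P_4: (3)(2) − (-1)(3) = 9
P_4→P_1: (-1)(0) − (3)(2) = -6
Σ = 15
Area = |Σ|/2 = 7.5.
Net area = 99.5 − 7.5 = 92.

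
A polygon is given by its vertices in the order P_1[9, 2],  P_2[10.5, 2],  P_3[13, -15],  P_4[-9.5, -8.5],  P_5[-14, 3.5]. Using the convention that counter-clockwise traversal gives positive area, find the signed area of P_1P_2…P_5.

-325.625

Σ = (-3) + (-183.5) + (-253) + (-152.25) + (-59.5) = -651.25
Signed area = Σ/2 = -325.625 (negative ⇒ clockwise traversal).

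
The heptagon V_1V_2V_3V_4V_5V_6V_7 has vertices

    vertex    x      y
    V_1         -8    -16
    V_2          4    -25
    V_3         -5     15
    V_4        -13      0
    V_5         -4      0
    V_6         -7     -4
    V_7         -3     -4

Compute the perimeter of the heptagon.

104

|V_1V_2| = √((12)² + (-9)²) = √225 = 15
|V_2V_3| = √((-9)² + (40)²) = √1681 = 41
|V_3V_4| = √((-8)² + (-15)²) = √289 = 17
|V_4V_5| = √((9)² + (0)²) = √81 = 9
|V_5V_6| = √((-3)² + (-4)²) = √25 = 5
|V_6V_7| = √((4)² + (0)²) = √16 = 4
|V_7V_1| = √((-5)² + (-12)²) = √169 = 13
Perimeter = 15 + 41 + 17 + 9 + 5 + 4 + 13 = 104.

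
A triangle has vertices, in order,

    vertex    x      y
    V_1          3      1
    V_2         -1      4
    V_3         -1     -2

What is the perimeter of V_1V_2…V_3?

|V_1V_2| = √((-4)² + (3)²) = √25 = 5
|V_2V_3| = √((0)² + (-6)²) = √36 = 6
|V_3V_1| = √((4)² + (3)²) = √25 = 5
Perimeter = 5 + 6 + 5 = 16.

16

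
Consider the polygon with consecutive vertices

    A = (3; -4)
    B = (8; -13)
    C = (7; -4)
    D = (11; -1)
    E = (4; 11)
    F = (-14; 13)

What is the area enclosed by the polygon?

218.5

Apply Gauss's area formula: 2A = Σ (x_i·y_{i+1} − x_{i+1}·y_i), indices taken mod 6.
Σ = (-7) + (59) + (37) + (125) + (206) + (17) = 437
Area = |Σ|/2 = 218.5.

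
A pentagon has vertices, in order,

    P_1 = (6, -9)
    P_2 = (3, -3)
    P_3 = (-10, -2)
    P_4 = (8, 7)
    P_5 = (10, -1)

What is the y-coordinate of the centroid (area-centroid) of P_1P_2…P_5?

-58/243

Apply the shoelace (surveyor's) formula. First the cross-terms c_i = x_i·y_{i+1} − x_{i+1}·y_i:
  9, -36, -54, -78, -84  ⇒  2A = -243, A = -121.5.
Then Σ (y_i + y_{i+1})·c_i = 174, so ȳ = 174 / (6·(-121.5)) = -58/243.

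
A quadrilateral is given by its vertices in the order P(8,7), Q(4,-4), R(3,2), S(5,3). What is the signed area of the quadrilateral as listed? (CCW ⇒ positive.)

-15

Σ = (-60) + (20) + (-1) + (11) = -30
Signed area = Σ/2 = -15 (negative ⇒ clockwise traversal).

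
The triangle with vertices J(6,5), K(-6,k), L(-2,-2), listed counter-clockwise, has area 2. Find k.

-5

The doubled signed area Σ (x_i y_{i+1} − x_{i+1} y_i) is linear in k.
With k=0 it equals 44; the coefficient of k is 8 (from the two edges through K).
So 8·k + 44 = 2·2 = 4 ⇒ k = -5.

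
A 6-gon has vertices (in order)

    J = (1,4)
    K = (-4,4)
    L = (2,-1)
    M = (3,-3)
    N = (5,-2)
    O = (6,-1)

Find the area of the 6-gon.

Apply the shoelace formula: 2A = Σ (x_i·y_{i+1} − x_{i+1}·y_i), indices taken mod 6.
Σ = (20) + (-4) + (-3) + (9) + (7) + (25) = 54
Area = |Σ|/2 = 27.

27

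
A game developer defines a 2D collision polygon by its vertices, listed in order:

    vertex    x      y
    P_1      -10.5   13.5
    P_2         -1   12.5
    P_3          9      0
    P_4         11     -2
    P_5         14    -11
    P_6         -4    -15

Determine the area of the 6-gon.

P_1→P_2: (-10.5)(12.5) − (-1)(13.5) = -117.75
P_2→P_3: (-1)(0) − (9)(12.5) = -112.5
P_3→P_4: (9)(-2) − (11)(0) = -18
P_4→P_5: (11)(-11) − (14)(-2) = -93
P_5→P_6: (14)(-15) − (-4)(-11) = -254
P_6→P_1: (-4)(13.5) − (-10.5)(-15) = -211.5
Σ = -806.75
Area = |Σ|/2 = 403.375.

403.375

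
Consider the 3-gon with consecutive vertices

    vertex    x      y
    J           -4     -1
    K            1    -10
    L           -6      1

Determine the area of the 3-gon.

4

Apply the shoelace formula: 2A = Σ (x_i·y_{i+1} − x_{i+1}·y_i), indices taken mod 3.
Cross-terms: 41, -59, 10  ⇒  Σ = -8
Area = |Σ|/2 = 4.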